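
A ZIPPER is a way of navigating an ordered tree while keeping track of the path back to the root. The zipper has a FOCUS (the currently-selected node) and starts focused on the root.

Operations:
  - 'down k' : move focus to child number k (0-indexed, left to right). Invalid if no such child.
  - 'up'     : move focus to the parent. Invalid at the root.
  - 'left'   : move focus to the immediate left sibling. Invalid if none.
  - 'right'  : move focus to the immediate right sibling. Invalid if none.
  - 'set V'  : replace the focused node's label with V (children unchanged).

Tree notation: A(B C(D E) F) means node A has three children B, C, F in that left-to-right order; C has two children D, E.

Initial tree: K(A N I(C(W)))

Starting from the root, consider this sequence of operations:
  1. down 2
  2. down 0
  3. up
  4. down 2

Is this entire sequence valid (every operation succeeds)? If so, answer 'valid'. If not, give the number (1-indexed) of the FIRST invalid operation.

Answer: 4

Derivation:
Step 1 (down 2): focus=I path=2 depth=1 children=['C'] left=['A', 'N'] right=[] parent=K
Step 2 (down 0): focus=C path=2/0 depth=2 children=['W'] left=[] right=[] parent=I
Step 3 (up): focus=I path=2 depth=1 children=['C'] left=['A', 'N'] right=[] parent=K
Step 4 (down 2): INVALID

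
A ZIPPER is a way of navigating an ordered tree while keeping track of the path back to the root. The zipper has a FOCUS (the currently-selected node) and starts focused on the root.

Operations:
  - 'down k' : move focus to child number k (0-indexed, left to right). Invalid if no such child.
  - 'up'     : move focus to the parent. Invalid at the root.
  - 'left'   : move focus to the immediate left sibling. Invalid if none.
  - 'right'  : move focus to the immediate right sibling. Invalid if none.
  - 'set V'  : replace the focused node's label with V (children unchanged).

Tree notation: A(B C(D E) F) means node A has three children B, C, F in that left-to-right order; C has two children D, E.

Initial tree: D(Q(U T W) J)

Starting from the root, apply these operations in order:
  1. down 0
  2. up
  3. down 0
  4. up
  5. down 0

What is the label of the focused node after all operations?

Answer: Q

Derivation:
Step 1 (down 0): focus=Q path=0 depth=1 children=['U', 'T', 'W'] left=[] right=['J'] parent=D
Step 2 (up): focus=D path=root depth=0 children=['Q', 'J'] (at root)
Step 3 (down 0): focus=Q path=0 depth=1 children=['U', 'T', 'W'] left=[] right=['J'] parent=D
Step 4 (up): focus=D path=root depth=0 children=['Q', 'J'] (at root)
Step 5 (down 0): focus=Q path=0 depth=1 children=['U', 'T', 'W'] left=[] right=['J'] parent=D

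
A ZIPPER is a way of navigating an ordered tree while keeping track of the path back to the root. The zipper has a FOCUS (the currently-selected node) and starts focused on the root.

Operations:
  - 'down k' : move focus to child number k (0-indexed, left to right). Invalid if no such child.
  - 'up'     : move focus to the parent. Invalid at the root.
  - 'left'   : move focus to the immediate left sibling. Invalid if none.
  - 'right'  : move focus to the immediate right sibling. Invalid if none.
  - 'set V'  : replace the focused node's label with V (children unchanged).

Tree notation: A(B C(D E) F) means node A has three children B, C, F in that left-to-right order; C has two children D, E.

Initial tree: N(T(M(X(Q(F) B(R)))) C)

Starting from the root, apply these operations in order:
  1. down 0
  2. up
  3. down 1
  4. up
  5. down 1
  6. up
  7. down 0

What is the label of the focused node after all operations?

Step 1 (down 0): focus=T path=0 depth=1 children=['M'] left=[] right=['C'] parent=N
Step 2 (up): focus=N path=root depth=0 children=['T', 'C'] (at root)
Step 3 (down 1): focus=C path=1 depth=1 children=[] left=['T'] right=[] parent=N
Step 4 (up): focus=N path=root depth=0 children=['T', 'C'] (at root)
Step 5 (down 1): focus=C path=1 depth=1 children=[] left=['T'] right=[] parent=N
Step 6 (up): focus=N path=root depth=0 children=['T', 'C'] (at root)
Step 7 (down 0): focus=T path=0 depth=1 children=['M'] left=[] right=['C'] parent=N

Answer: T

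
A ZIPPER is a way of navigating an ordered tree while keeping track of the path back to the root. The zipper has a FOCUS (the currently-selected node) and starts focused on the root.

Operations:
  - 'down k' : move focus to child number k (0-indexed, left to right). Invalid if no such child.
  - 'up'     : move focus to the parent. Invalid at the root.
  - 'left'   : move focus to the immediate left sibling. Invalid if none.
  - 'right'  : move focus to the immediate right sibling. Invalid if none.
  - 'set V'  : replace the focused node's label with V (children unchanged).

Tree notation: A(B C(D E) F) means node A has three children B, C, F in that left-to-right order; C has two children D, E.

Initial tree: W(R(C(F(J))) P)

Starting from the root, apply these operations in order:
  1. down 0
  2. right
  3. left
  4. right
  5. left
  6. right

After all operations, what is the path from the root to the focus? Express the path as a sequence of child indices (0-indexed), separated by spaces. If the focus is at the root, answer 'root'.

Answer: 1

Derivation:
Step 1 (down 0): focus=R path=0 depth=1 children=['C'] left=[] right=['P'] parent=W
Step 2 (right): focus=P path=1 depth=1 children=[] left=['R'] right=[] parent=W
Step 3 (left): focus=R path=0 depth=1 children=['C'] left=[] right=['P'] parent=W
Step 4 (right): focus=P path=1 depth=1 children=[] left=['R'] right=[] parent=W
Step 5 (left): focus=R path=0 depth=1 children=['C'] left=[] right=['P'] parent=W
Step 6 (right): focus=P path=1 depth=1 children=[] left=['R'] right=[] parent=W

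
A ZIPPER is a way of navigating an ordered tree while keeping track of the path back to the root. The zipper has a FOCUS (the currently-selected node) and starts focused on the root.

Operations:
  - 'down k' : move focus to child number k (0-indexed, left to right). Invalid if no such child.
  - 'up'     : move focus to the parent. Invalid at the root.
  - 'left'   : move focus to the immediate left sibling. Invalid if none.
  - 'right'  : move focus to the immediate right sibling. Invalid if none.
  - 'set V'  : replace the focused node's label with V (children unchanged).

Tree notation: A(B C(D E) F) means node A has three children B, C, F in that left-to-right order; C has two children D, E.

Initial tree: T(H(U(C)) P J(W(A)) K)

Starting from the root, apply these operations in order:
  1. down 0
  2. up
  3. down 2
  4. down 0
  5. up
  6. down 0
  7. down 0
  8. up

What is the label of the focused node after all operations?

Answer: W

Derivation:
Step 1 (down 0): focus=H path=0 depth=1 children=['U'] left=[] right=['P', 'J', 'K'] parent=T
Step 2 (up): focus=T path=root depth=0 children=['H', 'P', 'J', 'K'] (at root)
Step 3 (down 2): focus=J path=2 depth=1 children=['W'] left=['H', 'P'] right=['K'] parent=T
Step 4 (down 0): focus=W path=2/0 depth=2 children=['A'] left=[] right=[] parent=J
Step 5 (up): focus=J path=2 depth=1 children=['W'] left=['H', 'P'] right=['K'] parent=T
Step 6 (down 0): focus=W path=2/0 depth=2 children=['A'] left=[] right=[] parent=J
Step 7 (down 0): focus=A path=2/0/0 depth=3 children=[] left=[] right=[] parent=W
Step 8 (up): focus=W path=2/0 depth=2 children=['A'] left=[] right=[] parent=J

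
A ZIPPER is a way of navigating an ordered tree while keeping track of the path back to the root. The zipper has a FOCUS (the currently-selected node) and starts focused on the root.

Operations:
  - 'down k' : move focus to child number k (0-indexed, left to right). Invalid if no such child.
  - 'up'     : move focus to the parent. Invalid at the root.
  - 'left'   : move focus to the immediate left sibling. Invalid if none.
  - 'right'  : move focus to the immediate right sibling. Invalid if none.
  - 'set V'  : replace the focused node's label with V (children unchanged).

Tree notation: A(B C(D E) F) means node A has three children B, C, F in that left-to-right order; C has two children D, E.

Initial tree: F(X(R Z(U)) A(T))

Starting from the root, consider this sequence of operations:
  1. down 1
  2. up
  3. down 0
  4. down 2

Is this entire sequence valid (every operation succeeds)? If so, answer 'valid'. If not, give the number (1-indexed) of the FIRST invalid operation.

Answer: 4

Derivation:
Step 1 (down 1): focus=A path=1 depth=1 children=['T'] left=['X'] right=[] parent=F
Step 2 (up): focus=F path=root depth=0 children=['X', 'A'] (at root)
Step 3 (down 0): focus=X path=0 depth=1 children=['R', 'Z'] left=[] right=['A'] parent=F
Step 4 (down 2): INVALID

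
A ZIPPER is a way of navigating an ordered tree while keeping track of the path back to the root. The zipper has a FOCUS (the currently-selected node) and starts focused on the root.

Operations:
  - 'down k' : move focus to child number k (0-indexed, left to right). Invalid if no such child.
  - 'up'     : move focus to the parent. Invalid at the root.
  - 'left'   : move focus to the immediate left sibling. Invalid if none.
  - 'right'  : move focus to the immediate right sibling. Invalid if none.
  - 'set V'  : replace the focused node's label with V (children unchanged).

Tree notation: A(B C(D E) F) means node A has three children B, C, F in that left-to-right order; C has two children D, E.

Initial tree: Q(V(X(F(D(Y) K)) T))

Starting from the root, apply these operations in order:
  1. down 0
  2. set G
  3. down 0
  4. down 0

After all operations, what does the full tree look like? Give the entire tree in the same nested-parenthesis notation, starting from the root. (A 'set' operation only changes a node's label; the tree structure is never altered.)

Answer: Q(G(X(F(D(Y) K)) T))

Derivation:
Step 1 (down 0): focus=V path=0 depth=1 children=['X', 'T'] left=[] right=[] parent=Q
Step 2 (set G): focus=G path=0 depth=1 children=['X', 'T'] left=[] right=[] parent=Q
Step 3 (down 0): focus=X path=0/0 depth=2 children=['F'] left=[] right=['T'] parent=G
Step 4 (down 0): focus=F path=0/0/0 depth=3 children=['D', 'K'] left=[] right=[] parent=X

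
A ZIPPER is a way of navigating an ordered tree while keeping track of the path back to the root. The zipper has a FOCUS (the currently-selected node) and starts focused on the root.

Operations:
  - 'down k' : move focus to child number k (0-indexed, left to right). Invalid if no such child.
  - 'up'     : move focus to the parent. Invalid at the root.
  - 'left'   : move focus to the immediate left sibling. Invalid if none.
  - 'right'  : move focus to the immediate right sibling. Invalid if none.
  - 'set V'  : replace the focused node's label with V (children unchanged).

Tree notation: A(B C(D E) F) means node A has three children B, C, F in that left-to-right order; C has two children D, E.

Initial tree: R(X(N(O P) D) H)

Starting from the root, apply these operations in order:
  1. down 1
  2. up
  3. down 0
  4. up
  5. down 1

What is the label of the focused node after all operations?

Answer: H

Derivation:
Step 1 (down 1): focus=H path=1 depth=1 children=[] left=['X'] right=[] parent=R
Step 2 (up): focus=R path=root depth=0 children=['X', 'H'] (at root)
Step 3 (down 0): focus=X path=0 depth=1 children=['N', 'D'] left=[] right=['H'] parent=R
Step 4 (up): focus=R path=root depth=0 children=['X', 'H'] (at root)
Step 5 (down 1): focus=H path=1 depth=1 children=[] left=['X'] right=[] parent=R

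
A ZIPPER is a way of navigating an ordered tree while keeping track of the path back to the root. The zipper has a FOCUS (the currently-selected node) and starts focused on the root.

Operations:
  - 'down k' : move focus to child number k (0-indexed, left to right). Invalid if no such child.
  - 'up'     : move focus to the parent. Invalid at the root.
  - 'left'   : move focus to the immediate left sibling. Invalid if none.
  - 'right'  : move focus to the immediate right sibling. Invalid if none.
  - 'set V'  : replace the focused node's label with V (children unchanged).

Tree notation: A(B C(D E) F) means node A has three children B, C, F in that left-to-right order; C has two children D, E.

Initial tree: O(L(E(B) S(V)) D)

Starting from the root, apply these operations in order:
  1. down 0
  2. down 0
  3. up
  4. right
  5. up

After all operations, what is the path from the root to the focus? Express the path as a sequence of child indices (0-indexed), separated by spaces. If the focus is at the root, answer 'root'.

Step 1 (down 0): focus=L path=0 depth=1 children=['E', 'S'] left=[] right=['D'] parent=O
Step 2 (down 0): focus=E path=0/0 depth=2 children=['B'] left=[] right=['S'] parent=L
Step 3 (up): focus=L path=0 depth=1 children=['E', 'S'] left=[] right=['D'] parent=O
Step 4 (right): focus=D path=1 depth=1 children=[] left=['L'] right=[] parent=O
Step 5 (up): focus=O path=root depth=0 children=['L', 'D'] (at root)

Answer: root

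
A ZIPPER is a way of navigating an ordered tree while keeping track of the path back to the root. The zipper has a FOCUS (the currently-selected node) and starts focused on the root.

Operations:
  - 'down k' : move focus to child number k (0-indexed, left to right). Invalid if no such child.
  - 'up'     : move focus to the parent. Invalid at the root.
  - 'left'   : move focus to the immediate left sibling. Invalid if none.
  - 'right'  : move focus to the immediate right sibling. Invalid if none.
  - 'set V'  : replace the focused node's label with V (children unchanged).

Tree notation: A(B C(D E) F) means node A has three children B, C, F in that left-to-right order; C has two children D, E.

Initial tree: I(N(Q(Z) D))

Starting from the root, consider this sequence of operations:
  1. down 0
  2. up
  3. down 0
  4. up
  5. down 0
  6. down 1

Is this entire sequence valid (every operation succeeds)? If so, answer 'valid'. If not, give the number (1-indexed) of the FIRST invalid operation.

Answer: valid

Derivation:
Step 1 (down 0): focus=N path=0 depth=1 children=['Q', 'D'] left=[] right=[] parent=I
Step 2 (up): focus=I path=root depth=0 children=['N'] (at root)
Step 3 (down 0): focus=N path=0 depth=1 children=['Q', 'D'] left=[] right=[] parent=I
Step 4 (up): focus=I path=root depth=0 children=['N'] (at root)
Step 5 (down 0): focus=N path=0 depth=1 children=['Q', 'D'] left=[] right=[] parent=I
Step 6 (down 1): focus=D path=0/1 depth=2 children=[] left=['Q'] right=[] parent=N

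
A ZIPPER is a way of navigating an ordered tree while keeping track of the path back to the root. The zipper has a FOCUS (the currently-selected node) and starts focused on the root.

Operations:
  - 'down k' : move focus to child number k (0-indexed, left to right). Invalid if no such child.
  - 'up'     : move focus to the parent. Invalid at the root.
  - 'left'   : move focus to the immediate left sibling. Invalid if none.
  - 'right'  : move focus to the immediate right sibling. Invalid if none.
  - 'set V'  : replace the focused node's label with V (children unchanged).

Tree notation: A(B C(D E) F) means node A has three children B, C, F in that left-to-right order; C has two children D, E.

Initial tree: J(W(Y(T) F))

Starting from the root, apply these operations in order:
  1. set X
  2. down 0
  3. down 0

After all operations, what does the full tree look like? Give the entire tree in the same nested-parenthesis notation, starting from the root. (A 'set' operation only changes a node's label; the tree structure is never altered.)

Step 1 (set X): focus=X path=root depth=0 children=['W'] (at root)
Step 2 (down 0): focus=W path=0 depth=1 children=['Y', 'F'] left=[] right=[] parent=X
Step 3 (down 0): focus=Y path=0/0 depth=2 children=['T'] left=[] right=['F'] parent=W

Answer: X(W(Y(T) F))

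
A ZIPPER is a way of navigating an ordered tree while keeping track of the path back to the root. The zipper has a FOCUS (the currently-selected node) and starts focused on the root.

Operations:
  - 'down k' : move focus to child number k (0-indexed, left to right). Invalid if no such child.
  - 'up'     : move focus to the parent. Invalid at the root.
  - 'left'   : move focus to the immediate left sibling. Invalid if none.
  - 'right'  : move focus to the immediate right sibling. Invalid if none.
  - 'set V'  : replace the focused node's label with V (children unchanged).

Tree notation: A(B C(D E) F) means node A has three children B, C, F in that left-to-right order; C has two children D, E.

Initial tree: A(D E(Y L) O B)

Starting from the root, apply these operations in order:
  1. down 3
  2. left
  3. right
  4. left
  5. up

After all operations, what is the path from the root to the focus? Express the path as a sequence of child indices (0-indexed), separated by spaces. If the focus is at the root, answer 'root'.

Answer: root

Derivation:
Step 1 (down 3): focus=B path=3 depth=1 children=[] left=['D', 'E', 'O'] right=[] parent=A
Step 2 (left): focus=O path=2 depth=1 children=[] left=['D', 'E'] right=['B'] parent=A
Step 3 (right): focus=B path=3 depth=1 children=[] left=['D', 'E', 'O'] right=[] parent=A
Step 4 (left): focus=O path=2 depth=1 children=[] left=['D', 'E'] right=['B'] parent=A
Step 5 (up): focus=A path=root depth=0 children=['D', 'E', 'O', 'B'] (at root)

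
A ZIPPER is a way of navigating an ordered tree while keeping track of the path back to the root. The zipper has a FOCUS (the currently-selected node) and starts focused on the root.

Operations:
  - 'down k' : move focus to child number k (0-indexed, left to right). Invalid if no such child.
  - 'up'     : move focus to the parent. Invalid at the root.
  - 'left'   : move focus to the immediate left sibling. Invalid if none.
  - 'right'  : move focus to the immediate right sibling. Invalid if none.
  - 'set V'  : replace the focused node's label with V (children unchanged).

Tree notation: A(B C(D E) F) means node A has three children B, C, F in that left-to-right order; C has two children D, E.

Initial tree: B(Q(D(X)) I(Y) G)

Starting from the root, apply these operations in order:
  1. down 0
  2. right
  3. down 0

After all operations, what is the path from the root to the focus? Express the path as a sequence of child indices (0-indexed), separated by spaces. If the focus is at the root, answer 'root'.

Step 1 (down 0): focus=Q path=0 depth=1 children=['D'] left=[] right=['I', 'G'] parent=B
Step 2 (right): focus=I path=1 depth=1 children=['Y'] left=['Q'] right=['G'] parent=B
Step 3 (down 0): focus=Y path=1/0 depth=2 children=[] left=[] right=[] parent=I

Answer: 1 0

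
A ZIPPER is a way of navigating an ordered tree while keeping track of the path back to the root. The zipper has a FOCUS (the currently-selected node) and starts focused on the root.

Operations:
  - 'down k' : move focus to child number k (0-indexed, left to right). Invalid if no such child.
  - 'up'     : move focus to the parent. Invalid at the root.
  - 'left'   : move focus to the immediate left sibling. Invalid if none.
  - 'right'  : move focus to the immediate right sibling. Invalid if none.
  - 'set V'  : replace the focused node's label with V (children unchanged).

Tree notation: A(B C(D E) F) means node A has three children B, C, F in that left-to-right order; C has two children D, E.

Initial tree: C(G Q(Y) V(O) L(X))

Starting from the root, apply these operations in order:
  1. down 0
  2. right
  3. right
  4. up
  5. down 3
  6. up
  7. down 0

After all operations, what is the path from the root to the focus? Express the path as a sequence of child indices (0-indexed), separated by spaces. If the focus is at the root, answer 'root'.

Step 1 (down 0): focus=G path=0 depth=1 children=[] left=[] right=['Q', 'V', 'L'] parent=C
Step 2 (right): focus=Q path=1 depth=1 children=['Y'] left=['G'] right=['V', 'L'] parent=C
Step 3 (right): focus=V path=2 depth=1 children=['O'] left=['G', 'Q'] right=['L'] parent=C
Step 4 (up): focus=C path=root depth=0 children=['G', 'Q', 'V', 'L'] (at root)
Step 5 (down 3): focus=L path=3 depth=1 children=['X'] left=['G', 'Q', 'V'] right=[] parent=C
Step 6 (up): focus=C path=root depth=0 children=['G', 'Q', 'V', 'L'] (at root)
Step 7 (down 0): focus=G path=0 depth=1 children=[] left=[] right=['Q', 'V', 'L'] parent=C

Answer: 0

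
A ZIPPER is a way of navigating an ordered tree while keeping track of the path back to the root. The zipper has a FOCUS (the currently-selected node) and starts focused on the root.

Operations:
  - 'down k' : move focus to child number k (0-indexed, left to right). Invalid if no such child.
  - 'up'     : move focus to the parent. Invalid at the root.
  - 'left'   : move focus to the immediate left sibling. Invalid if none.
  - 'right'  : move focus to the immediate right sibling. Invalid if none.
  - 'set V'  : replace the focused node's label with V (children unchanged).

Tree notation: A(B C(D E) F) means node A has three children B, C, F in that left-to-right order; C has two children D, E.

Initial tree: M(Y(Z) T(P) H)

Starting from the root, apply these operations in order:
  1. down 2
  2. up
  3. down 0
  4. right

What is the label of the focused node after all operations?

Step 1 (down 2): focus=H path=2 depth=1 children=[] left=['Y', 'T'] right=[] parent=M
Step 2 (up): focus=M path=root depth=0 children=['Y', 'T', 'H'] (at root)
Step 3 (down 0): focus=Y path=0 depth=1 children=['Z'] left=[] right=['T', 'H'] parent=M
Step 4 (right): focus=T path=1 depth=1 children=['P'] left=['Y'] right=['H'] parent=M

Answer: T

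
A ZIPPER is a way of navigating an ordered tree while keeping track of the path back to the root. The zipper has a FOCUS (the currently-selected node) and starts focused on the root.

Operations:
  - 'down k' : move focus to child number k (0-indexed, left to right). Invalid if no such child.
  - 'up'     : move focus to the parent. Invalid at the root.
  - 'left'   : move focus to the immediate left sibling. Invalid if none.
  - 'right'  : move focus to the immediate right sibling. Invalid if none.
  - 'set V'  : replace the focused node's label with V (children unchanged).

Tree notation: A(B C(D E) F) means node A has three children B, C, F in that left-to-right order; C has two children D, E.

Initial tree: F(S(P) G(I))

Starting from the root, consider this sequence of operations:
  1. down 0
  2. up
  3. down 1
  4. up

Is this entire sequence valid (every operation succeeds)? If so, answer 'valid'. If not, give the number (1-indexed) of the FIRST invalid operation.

Answer: valid

Derivation:
Step 1 (down 0): focus=S path=0 depth=1 children=['P'] left=[] right=['G'] parent=F
Step 2 (up): focus=F path=root depth=0 children=['S', 'G'] (at root)
Step 3 (down 1): focus=G path=1 depth=1 children=['I'] left=['S'] right=[] parent=F
Step 4 (up): focus=F path=root depth=0 children=['S', 'G'] (at root)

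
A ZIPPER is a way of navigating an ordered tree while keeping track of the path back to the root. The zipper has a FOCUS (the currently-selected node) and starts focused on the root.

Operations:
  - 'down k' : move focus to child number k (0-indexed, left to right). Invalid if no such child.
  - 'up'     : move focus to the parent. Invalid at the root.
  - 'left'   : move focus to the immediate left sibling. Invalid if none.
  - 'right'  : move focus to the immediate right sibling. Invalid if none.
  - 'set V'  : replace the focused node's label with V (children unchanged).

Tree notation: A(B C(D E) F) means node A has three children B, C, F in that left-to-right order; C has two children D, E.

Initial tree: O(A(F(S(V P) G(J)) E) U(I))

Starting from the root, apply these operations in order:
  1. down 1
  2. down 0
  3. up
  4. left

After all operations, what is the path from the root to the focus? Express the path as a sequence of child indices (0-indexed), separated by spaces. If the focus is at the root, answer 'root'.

Answer: 0

Derivation:
Step 1 (down 1): focus=U path=1 depth=1 children=['I'] left=['A'] right=[] parent=O
Step 2 (down 0): focus=I path=1/0 depth=2 children=[] left=[] right=[] parent=U
Step 3 (up): focus=U path=1 depth=1 children=['I'] left=['A'] right=[] parent=O
Step 4 (left): focus=A path=0 depth=1 children=['F', 'E'] left=[] right=['U'] parent=O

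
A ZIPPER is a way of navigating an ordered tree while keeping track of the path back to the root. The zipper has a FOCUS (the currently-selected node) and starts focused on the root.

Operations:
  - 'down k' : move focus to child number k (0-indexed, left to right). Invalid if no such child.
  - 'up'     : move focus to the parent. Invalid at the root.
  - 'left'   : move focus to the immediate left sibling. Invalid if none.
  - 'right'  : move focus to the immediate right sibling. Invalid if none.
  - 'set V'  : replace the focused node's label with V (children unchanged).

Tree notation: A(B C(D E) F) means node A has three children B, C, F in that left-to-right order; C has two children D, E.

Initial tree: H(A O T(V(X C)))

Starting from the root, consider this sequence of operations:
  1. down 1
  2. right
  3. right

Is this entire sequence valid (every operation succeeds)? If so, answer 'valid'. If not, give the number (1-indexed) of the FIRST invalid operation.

Answer: 3

Derivation:
Step 1 (down 1): focus=O path=1 depth=1 children=[] left=['A'] right=['T'] parent=H
Step 2 (right): focus=T path=2 depth=1 children=['V'] left=['A', 'O'] right=[] parent=H
Step 3 (right): INVALID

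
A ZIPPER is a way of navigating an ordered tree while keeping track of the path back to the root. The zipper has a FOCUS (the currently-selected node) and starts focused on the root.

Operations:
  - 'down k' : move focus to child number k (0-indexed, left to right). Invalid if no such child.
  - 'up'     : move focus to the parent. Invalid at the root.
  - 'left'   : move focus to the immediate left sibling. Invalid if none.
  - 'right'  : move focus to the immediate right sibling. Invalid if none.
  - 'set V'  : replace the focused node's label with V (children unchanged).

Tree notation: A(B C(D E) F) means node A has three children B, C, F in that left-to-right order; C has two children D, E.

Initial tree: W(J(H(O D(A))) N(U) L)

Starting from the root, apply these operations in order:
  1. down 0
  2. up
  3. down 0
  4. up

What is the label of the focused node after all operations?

Answer: W

Derivation:
Step 1 (down 0): focus=J path=0 depth=1 children=['H'] left=[] right=['N', 'L'] parent=W
Step 2 (up): focus=W path=root depth=0 children=['J', 'N', 'L'] (at root)
Step 3 (down 0): focus=J path=0 depth=1 children=['H'] left=[] right=['N', 'L'] parent=W
Step 4 (up): focus=W path=root depth=0 children=['J', 'N', 'L'] (at root)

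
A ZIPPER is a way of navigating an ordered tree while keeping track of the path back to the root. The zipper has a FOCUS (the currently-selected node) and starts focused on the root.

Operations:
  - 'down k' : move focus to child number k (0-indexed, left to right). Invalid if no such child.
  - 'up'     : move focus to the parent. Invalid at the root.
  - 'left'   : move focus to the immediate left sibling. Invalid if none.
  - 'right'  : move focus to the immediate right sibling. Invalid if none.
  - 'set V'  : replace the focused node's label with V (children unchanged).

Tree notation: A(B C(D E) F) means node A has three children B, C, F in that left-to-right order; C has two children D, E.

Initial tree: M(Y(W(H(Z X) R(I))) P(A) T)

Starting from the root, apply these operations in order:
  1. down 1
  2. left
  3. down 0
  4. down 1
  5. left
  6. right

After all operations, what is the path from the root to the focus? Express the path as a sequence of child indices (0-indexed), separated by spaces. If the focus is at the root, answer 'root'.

Step 1 (down 1): focus=P path=1 depth=1 children=['A'] left=['Y'] right=['T'] parent=M
Step 2 (left): focus=Y path=0 depth=1 children=['W'] left=[] right=['P', 'T'] parent=M
Step 3 (down 0): focus=W path=0/0 depth=2 children=['H', 'R'] left=[] right=[] parent=Y
Step 4 (down 1): focus=R path=0/0/1 depth=3 children=['I'] left=['H'] right=[] parent=W
Step 5 (left): focus=H path=0/0/0 depth=3 children=['Z', 'X'] left=[] right=['R'] parent=W
Step 6 (right): focus=R path=0/0/1 depth=3 children=['I'] left=['H'] right=[] parent=W

Answer: 0 0 1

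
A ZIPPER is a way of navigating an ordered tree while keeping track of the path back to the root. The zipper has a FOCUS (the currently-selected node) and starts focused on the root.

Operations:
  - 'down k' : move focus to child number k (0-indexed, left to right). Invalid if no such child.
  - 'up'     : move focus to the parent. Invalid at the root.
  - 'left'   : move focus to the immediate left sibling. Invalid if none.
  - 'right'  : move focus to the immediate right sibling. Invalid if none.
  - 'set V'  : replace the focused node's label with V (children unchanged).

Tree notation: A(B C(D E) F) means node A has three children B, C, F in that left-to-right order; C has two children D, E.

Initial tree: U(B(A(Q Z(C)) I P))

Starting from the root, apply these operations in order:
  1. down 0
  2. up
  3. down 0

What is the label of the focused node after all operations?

Step 1 (down 0): focus=B path=0 depth=1 children=['A', 'I', 'P'] left=[] right=[] parent=U
Step 2 (up): focus=U path=root depth=0 children=['B'] (at root)
Step 3 (down 0): focus=B path=0 depth=1 children=['A', 'I', 'P'] left=[] right=[] parent=U

Answer: B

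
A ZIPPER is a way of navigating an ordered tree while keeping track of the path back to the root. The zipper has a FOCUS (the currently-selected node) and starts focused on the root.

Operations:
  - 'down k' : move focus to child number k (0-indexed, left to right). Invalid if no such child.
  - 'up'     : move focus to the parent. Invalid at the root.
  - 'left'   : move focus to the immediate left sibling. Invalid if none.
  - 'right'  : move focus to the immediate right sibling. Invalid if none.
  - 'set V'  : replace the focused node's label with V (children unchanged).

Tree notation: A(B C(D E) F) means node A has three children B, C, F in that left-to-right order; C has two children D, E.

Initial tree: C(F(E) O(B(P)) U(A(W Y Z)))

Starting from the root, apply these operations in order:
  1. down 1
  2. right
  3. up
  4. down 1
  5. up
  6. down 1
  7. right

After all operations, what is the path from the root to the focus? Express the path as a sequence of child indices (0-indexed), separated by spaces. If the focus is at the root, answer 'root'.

Step 1 (down 1): focus=O path=1 depth=1 children=['B'] left=['F'] right=['U'] parent=C
Step 2 (right): focus=U path=2 depth=1 children=['A'] left=['F', 'O'] right=[] parent=C
Step 3 (up): focus=C path=root depth=0 children=['F', 'O', 'U'] (at root)
Step 4 (down 1): focus=O path=1 depth=1 children=['B'] left=['F'] right=['U'] parent=C
Step 5 (up): focus=C path=root depth=0 children=['F', 'O', 'U'] (at root)
Step 6 (down 1): focus=O path=1 depth=1 children=['B'] left=['F'] right=['U'] parent=C
Step 7 (right): focus=U path=2 depth=1 children=['A'] left=['F', 'O'] right=[] parent=C

Answer: 2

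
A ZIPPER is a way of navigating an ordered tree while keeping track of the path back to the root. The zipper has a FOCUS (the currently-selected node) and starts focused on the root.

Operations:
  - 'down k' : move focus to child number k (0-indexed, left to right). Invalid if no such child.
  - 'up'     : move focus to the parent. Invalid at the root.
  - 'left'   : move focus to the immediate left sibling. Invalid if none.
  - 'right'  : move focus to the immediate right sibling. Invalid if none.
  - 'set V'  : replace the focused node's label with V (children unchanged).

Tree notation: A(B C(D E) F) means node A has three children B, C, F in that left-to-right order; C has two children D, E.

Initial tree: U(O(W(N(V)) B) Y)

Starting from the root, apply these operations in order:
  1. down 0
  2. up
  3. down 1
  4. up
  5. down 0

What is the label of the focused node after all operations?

Step 1 (down 0): focus=O path=0 depth=1 children=['W', 'B'] left=[] right=['Y'] parent=U
Step 2 (up): focus=U path=root depth=0 children=['O', 'Y'] (at root)
Step 3 (down 1): focus=Y path=1 depth=1 children=[] left=['O'] right=[] parent=U
Step 4 (up): focus=U path=root depth=0 children=['O', 'Y'] (at root)
Step 5 (down 0): focus=O path=0 depth=1 children=['W', 'B'] left=[] right=['Y'] parent=U

Answer: O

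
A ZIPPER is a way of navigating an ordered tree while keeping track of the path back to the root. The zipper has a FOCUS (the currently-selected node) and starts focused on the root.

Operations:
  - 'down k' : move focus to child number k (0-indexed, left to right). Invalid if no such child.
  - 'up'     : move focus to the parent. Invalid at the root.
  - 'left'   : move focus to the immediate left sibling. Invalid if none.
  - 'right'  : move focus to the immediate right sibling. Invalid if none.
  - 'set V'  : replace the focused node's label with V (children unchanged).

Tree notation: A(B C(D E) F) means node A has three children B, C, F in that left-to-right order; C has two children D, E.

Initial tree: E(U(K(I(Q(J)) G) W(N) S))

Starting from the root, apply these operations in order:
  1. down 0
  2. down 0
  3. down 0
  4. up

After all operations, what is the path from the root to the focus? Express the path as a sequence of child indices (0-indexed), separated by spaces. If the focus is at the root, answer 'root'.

Step 1 (down 0): focus=U path=0 depth=1 children=['K', 'W', 'S'] left=[] right=[] parent=E
Step 2 (down 0): focus=K path=0/0 depth=2 children=['I', 'G'] left=[] right=['W', 'S'] parent=U
Step 3 (down 0): focus=I path=0/0/0 depth=3 children=['Q'] left=[] right=['G'] parent=K
Step 4 (up): focus=K path=0/0 depth=2 children=['I', 'G'] left=[] right=['W', 'S'] parent=U

Answer: 0 0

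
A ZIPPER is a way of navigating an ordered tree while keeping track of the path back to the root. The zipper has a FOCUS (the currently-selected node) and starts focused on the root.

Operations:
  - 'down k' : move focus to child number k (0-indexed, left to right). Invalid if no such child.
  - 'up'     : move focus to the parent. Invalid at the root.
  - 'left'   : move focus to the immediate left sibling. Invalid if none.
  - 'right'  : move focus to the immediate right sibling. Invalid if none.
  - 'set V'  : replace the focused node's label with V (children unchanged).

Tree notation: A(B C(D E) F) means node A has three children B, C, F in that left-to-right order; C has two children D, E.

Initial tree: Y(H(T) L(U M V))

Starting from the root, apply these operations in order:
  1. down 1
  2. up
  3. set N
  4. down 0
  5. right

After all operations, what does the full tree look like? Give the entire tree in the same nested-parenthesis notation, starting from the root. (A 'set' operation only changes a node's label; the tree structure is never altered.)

Step 1 (down 1): focus=L path=1 depth=1 children=['U', 'M', 'V'] left=['H'] right=[] parent=Y
Step 2 (up): focus=Y path=root depth=0 children=['H', 'L'] (at root)
Step 3 (set N): focus=N path=root depth=0 children=['H', 'L'] (at root)
Step 4 (down 0): focus=H path=0 depth=1 children=['T'] left=[] right=['L'] parent=N
Step 5 (right): focus=L path=1 depth=1 children=['U', 'M', 'V'] left=['H'] right=[] parent=N

Answer: N(H(T) L(U M V))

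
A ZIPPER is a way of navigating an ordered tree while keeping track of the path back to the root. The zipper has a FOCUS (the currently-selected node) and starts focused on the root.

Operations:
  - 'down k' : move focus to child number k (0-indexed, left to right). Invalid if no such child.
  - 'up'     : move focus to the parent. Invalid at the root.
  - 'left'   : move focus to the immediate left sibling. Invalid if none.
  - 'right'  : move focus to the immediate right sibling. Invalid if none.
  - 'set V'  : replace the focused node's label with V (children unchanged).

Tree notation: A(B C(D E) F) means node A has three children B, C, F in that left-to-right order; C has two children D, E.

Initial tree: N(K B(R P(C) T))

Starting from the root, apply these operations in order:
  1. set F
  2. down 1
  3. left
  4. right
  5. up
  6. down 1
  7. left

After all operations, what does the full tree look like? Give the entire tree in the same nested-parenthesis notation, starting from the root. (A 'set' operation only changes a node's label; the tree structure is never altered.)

Answer: F(K B(R P(C) T))

Derivation:
Step 1 (set F): focus=F path=root depth=0 children=['K', 'B'] (at root)
Step 2 (down 1): focus=B path=1 depth=1 children=['R', 'P', 'T'] left=['K'] right=[] parent=F
Step 3 (left): focus=K path=0 depth=1 children=[] left=[] right=['B'] parent=F
Step 4 (right): focus=B path=1 depth=1 children=['R', 'P', 'T'] left=['K'] right=[] parent=F
Step 5 (up): focus=F path=root depth=0 children=['K', 'B'] (at root)
Step 6 (down 1): focus=B path=1 depth=1 children=['R', 'P', 'T'] left=['K'] right=[] parent=F
Step 7 (left): focus=K path=0 depth=1 children=[] left=[] right=['B'] parent=F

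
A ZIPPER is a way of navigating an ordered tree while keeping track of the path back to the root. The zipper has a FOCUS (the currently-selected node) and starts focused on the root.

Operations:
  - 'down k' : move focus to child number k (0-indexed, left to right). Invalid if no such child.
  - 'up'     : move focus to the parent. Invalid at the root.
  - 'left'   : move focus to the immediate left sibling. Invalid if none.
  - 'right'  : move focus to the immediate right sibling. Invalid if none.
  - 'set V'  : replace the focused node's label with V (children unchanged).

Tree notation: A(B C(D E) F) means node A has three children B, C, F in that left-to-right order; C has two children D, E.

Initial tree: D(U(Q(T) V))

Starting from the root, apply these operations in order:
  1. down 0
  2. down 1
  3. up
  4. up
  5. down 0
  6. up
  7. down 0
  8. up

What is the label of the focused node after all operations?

Answer: D

Derivation:
Step 1 (down 0): focus=U path=0 depth=1 children=['Q', 'V'] left=[] right=[] parent=D
Step 2 (down 1): focus=V path=0/1 depth=2 children=[] left=['Q'] right=[] parent=U
Step 3 (up): focus=U path=0 depth=1 children=['Q', 'V'] left=[] right=[] parent=D
Step 4 (up): focus=D path=root depth=0 children=['U'] (at root)
Step 5 (down 0): focus=U path=0 depth=1 children=['Q', 'V'] left=[] right=[] parent=D
Step 6 (up): focus=D path=root depth=0 children=['U'] (at root)
Step 7 (down 0): focus=U path=0 depth=1 children=['Q', 'V'] left=[] right=[] parent=D
Step 8 (up): focus=D path=root depth=0 children=['U'] (at root)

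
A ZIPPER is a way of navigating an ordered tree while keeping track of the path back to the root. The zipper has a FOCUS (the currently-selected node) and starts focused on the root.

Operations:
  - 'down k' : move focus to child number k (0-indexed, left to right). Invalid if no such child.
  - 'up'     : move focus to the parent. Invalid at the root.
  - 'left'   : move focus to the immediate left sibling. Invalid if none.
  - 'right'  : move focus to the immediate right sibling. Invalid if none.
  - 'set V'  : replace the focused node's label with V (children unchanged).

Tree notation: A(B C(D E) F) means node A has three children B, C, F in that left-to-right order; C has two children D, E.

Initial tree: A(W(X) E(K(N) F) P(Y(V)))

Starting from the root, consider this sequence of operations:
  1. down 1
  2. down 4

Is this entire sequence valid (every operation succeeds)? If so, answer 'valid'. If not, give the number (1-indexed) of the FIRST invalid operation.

Answer: 2

Derivation:
Step 1 (down 1): focus=E path=1 depth=1 children=['K', 'F'] left=['W'] right=['P'] parent=A
Step 2 (down 4): INVALID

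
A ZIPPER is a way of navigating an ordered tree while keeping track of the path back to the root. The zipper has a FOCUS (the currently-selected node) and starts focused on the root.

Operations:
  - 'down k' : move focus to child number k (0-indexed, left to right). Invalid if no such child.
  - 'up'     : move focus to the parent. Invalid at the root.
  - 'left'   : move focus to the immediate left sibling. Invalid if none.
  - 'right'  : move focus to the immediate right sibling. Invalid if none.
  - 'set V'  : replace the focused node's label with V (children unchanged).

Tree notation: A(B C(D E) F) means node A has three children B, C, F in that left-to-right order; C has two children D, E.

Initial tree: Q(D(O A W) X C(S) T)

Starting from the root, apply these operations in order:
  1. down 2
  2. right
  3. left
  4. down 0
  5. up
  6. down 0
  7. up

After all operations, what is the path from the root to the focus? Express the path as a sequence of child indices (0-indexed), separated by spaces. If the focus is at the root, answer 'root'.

Step 1 (down 2): focus=C path=2 depth=1 children=['S'] left=['D', 'X'] right=['T'] parent=Q
Step 2 (right): focus=T path=3 depth=1 children=[] left=['D', 'X', 'C'] right=[] parent=Q
Step 3 (left): focus=C path=2 depth=1 children=['S'] left=['D', 'X'] right=['T'] parent=Q
Step 4 (down 0): focus=S path=2/0 depth=2 children=[] left=[] right=[] parent=C
Step 5 (up): focus=C path=2 depth=1 children=['S'] left=['D', 'X'] right=['T'] parent=Q
Step 6 (down 0): focus=S path=2/0 depth=2 children=[] left=[] right=[] parent=C
Step 7 (up): focus=C path=2 depth=1 children=['S'] left=['D', 'X'] right=['T'] parent=Q

Answer: 2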